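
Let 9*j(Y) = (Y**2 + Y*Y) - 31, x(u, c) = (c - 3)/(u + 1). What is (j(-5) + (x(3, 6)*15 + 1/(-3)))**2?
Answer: 219961/1296 ≈ 169.72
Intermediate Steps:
x(u, c) = (-3 + c)/(1 + u)
j(Y) = -31/9 + 2*Y**2/9 (j(Y) = ((Y**2 + Y*Y) - 31)/9 = ((Y**2 + Y**2) - 31)/9 = (2*Y**2 - 31)/9 = (-31 + 2*Y**2)/9 = -31/9 + 2*Y**2/9)
(j(-5) + (x(3, 6)*15 + 1/(-3)))**2 = ((-31/9 + (2/9)*(-5)**2) + (((-3 + 6)/(1 + 3))*15 + 1/(-3)))**2 = ((-31/9 + (2/9)*25) + ((3/4)*15 - 1/3))**2 = ((-31/9 + 50/9) + (((1/4)*3)*15 - 1/3))**2 = (19/9 + ((3/4)*15 - 1/3))**2 = (19/9 + (45/4 - 1/3))**2 = (19/9 + 131/12)**2 = (469/36)**2 = 219961/1296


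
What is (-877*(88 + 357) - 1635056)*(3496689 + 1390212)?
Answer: -9897543220221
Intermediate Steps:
(-877*(88 + 357) - 1635056)*(3496689 + 1390212) = (-877*445 - 1635056)*4886901 = (-390265 - 1635056)*4886901 = -2025321*4886901 = -9897543220221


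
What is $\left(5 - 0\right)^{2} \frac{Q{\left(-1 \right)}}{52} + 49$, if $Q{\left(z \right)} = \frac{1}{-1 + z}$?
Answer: $\frac{5071}{104} \approx 48.76$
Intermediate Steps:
$\left(5 - 0\right)^{2} \frac{Q{\left(-1 \right)}}{52} + 49 = \left(5 - 0\right)^{2} \frac{1}{\left(-1 - 1\right) 52} + 49 = \left(5 + 0\right)^{2} \frac{1}{-2} \cdot \frac{1}{52} + 49 = 5^{2} \left(\left(- \frac{1}{2}\right) \frac{1}{52}\right) + 49 = 25 \left(- \frac{1}{104}\right) + 49 = - \frac{25}{104} + 49 = \frac{5071}{104}$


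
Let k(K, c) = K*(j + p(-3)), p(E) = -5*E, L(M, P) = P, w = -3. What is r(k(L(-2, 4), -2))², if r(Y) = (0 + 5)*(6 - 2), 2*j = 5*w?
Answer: 400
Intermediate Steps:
j = -15/2 (j = (5*(-3))/2 = (½)*(-15) = -15/2 ≈ -7.5000)
k(K, c) = 15*K/2 (k(K, c) = K*(-15/2 - 5*(-3)) = K*(-15/2 + 15) = K*(15/2) = 15*K/2)
r(Y) = 20 (r(Y) = 5*4 = 20)
r(k(L(-2, 4), -2))² = 20² = 400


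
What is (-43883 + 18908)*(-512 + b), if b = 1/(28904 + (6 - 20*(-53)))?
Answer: 76723195/6 ≈ 1.2787e+7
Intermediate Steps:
b = 1/29970 (b = 1/(28904 + (6 + 1060)) = 1/(28904 + 1066) = 1/29970 ≈ 3.3367e-5)
(-43883 + 18908)*(-512 + b) = (-43883 + 18908)*(-512 + 1/29970) = -24975*(-15344639/29970) = 76723195/6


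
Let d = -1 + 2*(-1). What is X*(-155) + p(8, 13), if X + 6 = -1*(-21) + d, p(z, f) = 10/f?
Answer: -24170/13 ≈ -1859.2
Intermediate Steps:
d = -3 (d = -1 - 2 = -3)
X = 12 (X = -6 + (-1*(-21) - 3) = -6 + (21 - 3) = -6 + 18 = 12)
X*(-155) + p(8, 13) = 12*(-155) + 10/13 = -1860 + 10*(1/13) = -1860 + 10/13 = -24170/13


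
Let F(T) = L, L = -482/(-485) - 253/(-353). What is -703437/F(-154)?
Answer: -40143977195/97617 ≈ -4.1124e+5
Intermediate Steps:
L = 292851/171205 (L = -482*(-1/485) - 253*(-1/353) = 482/485 + 253/353 = 292851/171205 ≈ 1.7105)
F(T) = 292851/171205
-703437/F(-154) = -703437/292851/171205 = -703437*171205/292851 = -40143977195/97617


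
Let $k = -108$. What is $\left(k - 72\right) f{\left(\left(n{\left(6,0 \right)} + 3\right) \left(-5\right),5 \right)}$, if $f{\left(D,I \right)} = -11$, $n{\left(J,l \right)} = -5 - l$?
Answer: $1980$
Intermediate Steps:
$\left(k - 72\right) f{\left(\left(n{\left(6,0 \right)} + 3\right) \left(-5\right),5 \right)} = \left(-108 - 72\right) \left(-11\right) = \left(-180\right) \left(-11\right) = 1980$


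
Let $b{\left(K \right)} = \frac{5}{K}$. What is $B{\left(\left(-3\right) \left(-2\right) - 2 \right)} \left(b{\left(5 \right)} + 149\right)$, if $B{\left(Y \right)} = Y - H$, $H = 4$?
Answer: $0$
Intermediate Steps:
$B{\left(Y \right)} = -4 + Y$ ($B{\left(Y \right)} = Y - 4 = -4 + Y$)
$B{\left(\left(-3\right) \left(-2\right) - 2 \right)} \left(b{\left(5 \right)} + 149\right) = \left(-4 - -4\right) \left(\frac{5}{5} + 149\right) = \left(-4 + \left(6 - 2\right)\right) \left(5 \cdot \frac{1}{5} + 149\right) = \left(-4 + 4\right) \left(1 + 149\right) = 0 \cdot 150 = 0$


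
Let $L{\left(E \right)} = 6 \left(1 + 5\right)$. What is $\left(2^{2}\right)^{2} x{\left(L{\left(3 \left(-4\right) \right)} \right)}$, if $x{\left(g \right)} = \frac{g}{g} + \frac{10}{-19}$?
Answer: $\frac{144}{19} \approx 7.5789$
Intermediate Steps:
$L{\left(E \right)} = 36$ ($L{\left(E \right)} = 6 \cdot 6 = 36$)
$x{\left(g \right)} = \frac{9}{19}$ ($x{\left(g \right)} = 1 + 10 \left(- \frac{1}{19}\right) = 1 - \frac{10}{19} = \frac{9}{19}$)
$\left(2^{2}\right)^{2} x{\left(L{\left(3 \left(-4\right) \right)} \right)} = \left(2^{2}\right)^{2} \cdot \frac{9}{19} = 4^{2} \cdot \frac{9}{19} = 16 \cdot \frac{9}{19} = \frac{144}{19}$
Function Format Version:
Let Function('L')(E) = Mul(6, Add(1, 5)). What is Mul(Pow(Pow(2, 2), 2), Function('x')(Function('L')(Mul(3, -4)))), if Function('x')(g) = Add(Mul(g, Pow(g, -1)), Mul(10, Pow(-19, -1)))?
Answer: Rational(144, 19) ≈ 7.5789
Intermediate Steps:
Function('L')(E) = 36 (Function('L')(E) = Mul(6, 6) = 36)
Function('x')(g) = Rational(9, 19) (Function('x')(g) = Add(1, Mul(10, Rational(-1, 19))) = Add(1, Rational(-10, 19)) = Rational(9, 19))
Mul(Pow(Pow(2, 2), 2), Function('x')(Function('L')(Mul(3, -4)))) = Mul(Pow(Pow(2, 2), 2), Rational(9, 19)) = Mul(Pow(4, 2), Rational(9, 19)) = Mul(16, Rational(9, 19)) = Rational(144, 19)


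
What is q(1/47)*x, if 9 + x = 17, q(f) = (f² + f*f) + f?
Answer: 392/2209 ≈ 0.17746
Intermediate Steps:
q(f) = f + 2*f² (q(f) = (f² + f²) + f = 2*f² + f = f + 2*f²)
x = 8 (x = -9 + 17 = 8)
q(1/47)*x = ((1 + 2/47)/47)*8 = ((1/47)*(49/47))*8 = (49/2209)*8 = 392/2209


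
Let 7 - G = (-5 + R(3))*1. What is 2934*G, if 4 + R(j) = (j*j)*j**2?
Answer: -190710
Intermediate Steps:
R(j) = -4 + j**4 (R(j) = -4 + (j*j)*j**2 = -4 + j**2*j**2 = -4 + j**4)
G = -65 (G = 7 - (-5 + (-4 + 3**4)) = 7 - (-5 + (-4 + 81)) = 7 - (-5 + 77) = 7 - 72 = -65)
2934*G = 2934*(-65) = -190710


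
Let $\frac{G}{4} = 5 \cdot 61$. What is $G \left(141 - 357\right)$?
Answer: $-263520$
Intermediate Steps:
$G = 1220$ ($G = 4 \cdot 5 \cdot 61 = 4 \cdot 305 = 1220$)
$G \left(141 - 357\right) = 1220 \left(141 - 357\right) = 1220 \left(-216\right) = -263520$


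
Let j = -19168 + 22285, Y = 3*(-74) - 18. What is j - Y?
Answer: 3357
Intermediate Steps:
Y = -240 (Y = -222 - 18 = -240)
j = 3117
j - Y = 3117 - 1*(-240) = 3117 + 240 = 3357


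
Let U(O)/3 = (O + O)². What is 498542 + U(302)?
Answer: 1592990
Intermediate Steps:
U(O) = 12*O² (U(O) = 3*(O + O)² = 3*(2*O)² = 3*(4*O²) = 12*O²)
498542 + U(302) = 498542 + 12*302² = 498542 + 12*91204 = 498542 + 1094448 = 1592990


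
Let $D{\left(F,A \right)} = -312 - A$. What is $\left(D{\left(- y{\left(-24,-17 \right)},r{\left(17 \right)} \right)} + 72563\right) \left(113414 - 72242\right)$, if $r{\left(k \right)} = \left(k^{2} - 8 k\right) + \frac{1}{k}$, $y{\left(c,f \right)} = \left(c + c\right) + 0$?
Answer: $\frac{50463079380}{17} \approx 2.9684 \cdot 10^{9}$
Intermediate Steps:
$y{\left(c,f \right)} = 2 c$ ($y{\left(c,f \right)} = 2 c + 0 = 2 c$)
$r{\left(k \right)} = \frac{1}{k} + k^{2} - 8 k$
$\left(D{\left(- y{\left(-24,-17 \right)},r{\left(17 \right)} \right)} + 72563\right) \left(113414 - 72242\right) = \left(\left(-312 - \frac{1 + 17^{2} \left(-8 + 17\right)}{17}\right) + 72563\right) \left(113414 - 72242\right) = \left(\left(-312 - \frac{1 + 289 \cdot 9}{17}\right) + 72563\right) 41172 = \left(\left(-312 - \frac{1 + 2601}{17}\right) + 72563\right) 41172 = \left(\left(-312 - \frac{1}{17} \cdot 2602\right) + 72563\right) 41172 = \left(\left(-312 - \frac{2602}{17}\right) + 72563\right) 41172 = \left(- \frac{7906}{17} + 72563\right) 41172 = \frac{1225665}{17} \cdot 41172 = \frac{50463079380}{17}$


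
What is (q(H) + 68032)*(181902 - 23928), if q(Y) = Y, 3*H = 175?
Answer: 10756502318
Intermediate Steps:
H = 175/3 (H = (⅓)*175 = 175/3 ≈ 58.333)
(q(H) + 68032)*(181902 - 23928) = (175/3 + 68032)*(181902 - 23928) = (204271/3)*157974 = 10756502318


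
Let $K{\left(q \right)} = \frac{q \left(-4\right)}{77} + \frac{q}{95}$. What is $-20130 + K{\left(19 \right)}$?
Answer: $- \frac{7750353}{385} \approx -20131.0$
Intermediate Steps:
$K{\left(q \right)} = - \frac{303 q}{7315}$ ($K{\left(q \right)} = - 4 q \frac{1}{77} + q \frac{1}{95} = - \frac{4 q}{77} + \frac{q}{95} = - \frac{303 q}{7315}$)
$-20130 + K{\left(19 \right)} = -20130 - \frac{303}{385} = - \frac{7750353}{385}$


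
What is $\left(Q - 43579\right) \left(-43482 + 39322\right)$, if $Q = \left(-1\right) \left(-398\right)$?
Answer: $179632960$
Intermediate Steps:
$Q = 398$
$\left(Q - 43579\right) \left(-43482 + 39322\right) = \left(398 - 43579\right) \left(-43482 + 39322\right) = \left(-43181\right) \left(-4160\right) = 179632960$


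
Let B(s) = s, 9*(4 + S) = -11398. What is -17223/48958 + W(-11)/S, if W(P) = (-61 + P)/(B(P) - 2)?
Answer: -99684075/279892886 ≈ -0.35615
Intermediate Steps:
S = -11434/9 (S = -4 + (⅑)*(-11398) = -4 - 11398/9 = -11434/9 ≈ -1270.4)
W(P) = (-61 + P)/(-2 + P) (W(P) = (-61 + P)/(P - 2) = (-61 + P)/(-2 + P))
-17223/48958 + W(-11)/S = -17223/48958 + ((-61 - 11)/(-2 - 11))/(-11434/9) = -17223*1/48958 + (-72/(-13))*(-9/11434) = -17223/48958 - 1/13*(-72)*(-9/11434) = -17223/48958 + (72/13)*(-9/11434) = -17223/48958 - 324/74321 = -99684075/279892886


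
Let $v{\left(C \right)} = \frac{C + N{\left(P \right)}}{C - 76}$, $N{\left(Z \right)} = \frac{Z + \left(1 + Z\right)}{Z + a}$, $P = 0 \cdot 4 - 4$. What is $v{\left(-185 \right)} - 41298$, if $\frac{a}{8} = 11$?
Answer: $- \frac{129343115}{3132} \approx -41297.0$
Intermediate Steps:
$a = 88$ ($a = 8 \cdot 11 = 88$)
$P = -4$ ($P = 0 - 4 = -4$)
$N{\left(Z \right)} = \frac{1 + 2 Z}{88 + Z}$ ($N{\left(Z \right)} = \frac{Z + \left(1 + Z\right)}{Z + 88} = \frac{1 + 2 Z}{88 + Z}$)
$v{\left(C \right)} = \frac{- \frac{1}{12} + C}{-76 + C}$ ($v{\left(C \right)} = \frac{C + \frac{1 + 2 \left(-4\right)}{88 - 4}}{C - 76} = \frac{C + \frac{1 - 8}{84}}{-76 + C} = \frac{C + \frac{1}{84} \left(-7\right)}{-76 + C} = \frac{C - \frac{1}{12}}{-76 + C} = \frac{- \frac{1}{12} + C}{-76 + C}$)
$v{\left(-185 \right)} - 41298 = \frac{- \frac{1}{12} - 185}{-76 - 185} - 41298 = \frac{1}{-261} \left(- \frac{2221}{12}\right) - 41298 = \left(- \frac{1}{261}\right) \left(- \frac{2221}{12}\right) - 41298 = \frac{2221}{3132} - 41298 = - \frac{129343115}{3132}$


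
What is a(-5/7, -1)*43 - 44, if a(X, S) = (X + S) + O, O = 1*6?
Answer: 982/7 ≈ 140.29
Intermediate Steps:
O = 6
a(X, S) = 6 + S + X (a(X, S) = (X + S) + 6 = (S + X) + 6 = 6 + S + X)
a(-5/7, -1)*43 - 44 = (6 - 1 - 5/7)*43 - 44 = (30/7)*43 - 44 = 1290/7 - 44 = 982/7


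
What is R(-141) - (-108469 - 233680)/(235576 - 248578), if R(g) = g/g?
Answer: -329147/13002 ≈ -25.315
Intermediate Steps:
R(g) = 1
R(-141) - (-108469 - 233680)/(235576 - 248578) = 1 - (-108469 - 233680)/(235576 - 248578) = 1 - (-342149)/(-13002) = 1 - (-342149)*(-1)/13002 = 1 - 1*342149/13002 = 1 - 342149/13002 = -329147/13002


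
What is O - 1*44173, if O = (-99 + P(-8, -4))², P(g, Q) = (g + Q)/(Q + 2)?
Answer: -35524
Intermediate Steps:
P(g, Q) = (Q + g)/(2 + Q)
O = 8649 (O = (-99 + (-4 - 8)/(2 - 4))² = (-99 - 12/(-2))² = (-99 - ½*(-12))² = (-99 + 6)² = (-93)² = 8649)
O - 1*44173 = 8649 - 1*44173 = 8649 - 44173 = -35524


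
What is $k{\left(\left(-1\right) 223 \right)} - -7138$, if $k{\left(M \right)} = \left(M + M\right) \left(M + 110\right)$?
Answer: $57536$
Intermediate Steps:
$k{\left(M \right)} = 2 M \left(110 + M\right)$
$k{\left(\left(-1\right) 223 \right)} - -7138 = 2 \left(\left(-1\right) 223\right) \left(110 - 223\right) - -7138 = 2 \left(-223\right) \left(110 - 223\right) + 7138 = 2 \left(-223\right) \left(-113\right) + 7138 = 50398 + 7138 = 57536$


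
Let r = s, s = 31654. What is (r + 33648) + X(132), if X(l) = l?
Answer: 65434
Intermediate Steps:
r = 31654
(r + 33648) + X(132) = (31654 + 33648) + 132 = 65302 + 132 = 65434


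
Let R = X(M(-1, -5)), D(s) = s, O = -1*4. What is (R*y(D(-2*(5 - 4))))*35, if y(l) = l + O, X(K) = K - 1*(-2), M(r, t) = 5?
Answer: -1470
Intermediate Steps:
O = -4
X(K) = 2 + K (X(K) = K + 2 = 2 + K)
y(l) = -4 + l (y(l) = l - 4 = -4 + l)
R = 7 (R = 2 + 5 = 7)
(R*y(D(-2*(5 - 4))))*35 = (7*(-4 - 2*(5 - 4)))*35 = (7*(-4 - 2*1))*35 = (7*(-4 - 2))*35 = (7*(-6))*35 = -42*35 = -1470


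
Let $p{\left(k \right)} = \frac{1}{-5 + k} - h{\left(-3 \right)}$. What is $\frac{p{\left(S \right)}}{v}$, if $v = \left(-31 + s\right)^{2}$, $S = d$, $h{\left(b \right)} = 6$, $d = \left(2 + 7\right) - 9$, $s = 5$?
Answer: $- \frac{31}{3380} \approx -0.0091716$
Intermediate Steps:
$d = 0$ ($d = 9 - 9 = 0$)
$S = 0$
$p{\left(k \right)} = -6 + \frac{1}{-5 + k}$ ($p{\left(k \right)} = \frac{1}{-5 + k} - 6 = -6 + \frac{1}{-5 + k}$)
$v = 676$ ($v = \left(-31 + 5\right)^{2} = \left(-26\right)^{2} = 676$)
$\frac{p{\left(S \right)}}{v} = \frac{\frac{1}{-5 + 0} \left(31 - 0\right)}{676} = \frac{31 + 0}{-5} \cdot \frac{1}{676} = \left(- \frac{1}{5}\right) 31 \cdot \frac{1}{676} = \left(- \frac{31}{5}\right) \frac{1}{676} = - \frac{31}{3380}$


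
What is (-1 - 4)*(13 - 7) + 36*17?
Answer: 582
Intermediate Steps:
(-1 - 4)*(13 - 7) + 36*17 = -5*6 + 612 = -30 + 612 = 582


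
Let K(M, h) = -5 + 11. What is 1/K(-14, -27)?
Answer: 1/6 ≈ 0.16667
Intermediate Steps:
K(M, h) = 6
1/K(-14, -27) = 1/6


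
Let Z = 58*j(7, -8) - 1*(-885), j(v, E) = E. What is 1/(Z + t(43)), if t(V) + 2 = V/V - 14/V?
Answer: 43/18046 ≈ 0.0023828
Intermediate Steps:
t(V) = -1 - 14/V (t(V) = -2 + (V/V - 14/V) = -2 + (1 - 14/V) = -1 - 14/V)
Z = 421 (Z = 58*(-8) - 1*(-885) = -464 + 885 = 421)
1/(Z + t(43)) = 1/(421 + (-14 - 1*43)/43) = 1/(421 + (-14 - 43)/43) = 1/(421 + (1/43)*(-57)) = 1/(421 - 57/43) = 1/(18046/43) = 43/18046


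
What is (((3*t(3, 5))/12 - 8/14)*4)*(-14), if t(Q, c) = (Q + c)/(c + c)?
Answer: 104/5 ≈ 20.800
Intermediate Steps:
t(Q, c) = (Q + c)/(2*c) (t(Q, c) = (Q + c)/((2*c)) = (Q + c)*(1/(2*c)) = (Q + c)/(2*c))
(((3*t(3, 5))/12 - 8/14)*4)*(-14) = (((3*((½)*(3 + 5)/5))/12 - 8/14)*4)*(-14) = (((3*((½)*(⅕)*8))*(1/12) - 8*1/14)*4)*(-14) = (((3*(⅘))*(1/12) - 4/7)*4)*(-14) = (((12/5)*(1/12) - 4/7)*4)*(-14) = ((⅕ - 4/7)*4)*(-14) = -13/35*4*(-14) = -52/35*(-14) = 104/5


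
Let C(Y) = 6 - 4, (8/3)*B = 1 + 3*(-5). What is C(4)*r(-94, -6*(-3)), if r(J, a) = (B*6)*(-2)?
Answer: 126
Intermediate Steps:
B = -21/4 (B = 3*(1 + 3*(-5))/8 = 3*(1 - 15)/8 = (3/8)*(-14) = -21/4 ≈ -5.2500)
C(Y) = 2
r(J, a) = 63 (r(J, a) = -21/4*6*(-2) = -63/2*(-2) = 63)
C(4)*r(-94, -6*(-3)) = 2*63 = 126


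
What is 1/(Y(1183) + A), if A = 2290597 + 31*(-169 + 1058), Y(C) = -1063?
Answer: 1/2317093 ≈ 4.3158e-7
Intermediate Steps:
A = 2318156 (A = 2290597 + 31*889 = 2290597 + 27559 = 2318156)
1/(Y(1183) + A) = 1/(-1063 + 2318156) = 1/2317093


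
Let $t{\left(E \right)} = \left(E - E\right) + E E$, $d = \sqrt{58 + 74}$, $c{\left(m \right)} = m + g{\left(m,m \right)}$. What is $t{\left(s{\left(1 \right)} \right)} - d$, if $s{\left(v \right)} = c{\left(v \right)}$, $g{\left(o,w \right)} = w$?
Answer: $4 - 2 \sqrt{33} \approx -7.4891$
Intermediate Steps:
$c{\left(m \right)} = 2 m$ ($c{\left(m \right)} = m + m = 2 m$)
$d = 2 \sqrt{33}$ ($d = \sqrt{132} = 2 \sqrt{33} \approx 11.489$)
$s{\left(v \right)} = 2 v$
$t{\left(E \right)} = E^{2}$ ($t{\left(E \right)} = 0 + E^{2} = E^{2}$)
$t{\left(s{\left(1 \right)} \right)} - d = \left(2 \cdot 1\right)^{2} - 2 \sqrt{33} = 2^{2} - 2 \sqrt{33} = 4 - 2 \sqrt{33}$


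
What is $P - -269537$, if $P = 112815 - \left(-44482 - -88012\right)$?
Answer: $338822$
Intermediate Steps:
$P = 69285$ ($P = 112815 - \left(-44482 + 88012\right) = 112815 - 43530 = 69285$)
$P - -269537 = 69285 - -269537 = 69285 + 269537 = 338822$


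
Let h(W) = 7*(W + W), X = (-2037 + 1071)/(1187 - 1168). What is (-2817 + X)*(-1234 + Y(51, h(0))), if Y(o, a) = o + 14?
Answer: 63697641/19 ≈ 3.3525e+6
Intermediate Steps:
X = -966/19 ≈ -50.842
h(W) = 14*W (h(W) = 7*(2*W) = 14*W)
Y(o, a) = 14 + o
(-2817 + X)*(-1234 + Y(51, h(0))) = (-2817 - 966/19)*(-1234 + (14 + 51)) = -54489*(-1234 + 65)/19 = -54489/19*(-1169) = 63697641/19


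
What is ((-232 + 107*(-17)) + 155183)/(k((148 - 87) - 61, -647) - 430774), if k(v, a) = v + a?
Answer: -51044/143807 ≈ -0.35495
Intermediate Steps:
k(v, a) = a + v
((-232 + 107*(-17)) + 155183)/(k((148 - 87) - 61, -647) - 430774) = ((-232 + 107*(-17)) + 155183)/((-647 + ((148 - 87) - 61)) - 430774) = ((-232 - 1819) + 155183)/((-647 + (61 - 61)) - 430774) = (-2051 + 155183)/((-647 + 0) - 430774) = 153132/(-647 - 430774) = 153132/(-431421) = 153132*(-1/431421) = -51044/143807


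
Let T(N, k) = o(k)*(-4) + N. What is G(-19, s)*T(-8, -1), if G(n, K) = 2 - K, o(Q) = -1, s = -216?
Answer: -872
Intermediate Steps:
T(N, k) = 4 + N (T(N, k) = -1*(-4) + N = 4 + N)
G(n, K) = 2 - K
G(-19, s)*T(-8, -1) = (2 - 1*(-216))*(4 - 8) = (2 + 216)*(-4) = 218*(-4) = -872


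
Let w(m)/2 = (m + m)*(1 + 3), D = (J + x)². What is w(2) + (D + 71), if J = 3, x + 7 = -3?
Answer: 152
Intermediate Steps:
x = -10 (x = -7 - 3 = -10)
D = 49 (D = (3 - 10)² = (-7)² = 49)
w(m) = 16*m (w(m) = 2*((m + m)*(1 + 3)) = 2*((2*m)*4) = 2*(8*m) = 16*m)
w(2) + (D + 71) = 16*2 + (49 + 71) = 32 + 120 = 152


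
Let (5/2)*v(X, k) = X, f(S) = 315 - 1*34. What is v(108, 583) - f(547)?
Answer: -1189/5 ≈ -237.80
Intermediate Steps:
f(S) = 281 (f(S) = 315 - 34 = 281)
v(X, k) = 2*X/5
v(108, 583) - f(547) = (2/5)*108 - 1*281 = 216/5 - 281 = -1189/5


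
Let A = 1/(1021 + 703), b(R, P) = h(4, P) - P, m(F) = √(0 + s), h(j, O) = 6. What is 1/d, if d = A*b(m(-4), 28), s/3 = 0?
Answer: -862/11 ≈ -78.364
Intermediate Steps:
s = 0 (s = 3*0 = 0)
m(F) = 0 (m(F) = √(0 + 0) = √0 = 0)
b(R, P) = 6 - P
A = 1/1724 ≈ 0.00058005
d = -11/862 (d = (6 - 1*28)/1724 = (6 - 28)/1724 = (1/1724)*(-22) = -11/862 ≈ -0.012761)
1/d = 1/(-11/862) = -862/11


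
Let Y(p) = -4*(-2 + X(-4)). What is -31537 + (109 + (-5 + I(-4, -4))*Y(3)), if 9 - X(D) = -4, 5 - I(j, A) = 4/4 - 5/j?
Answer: -31329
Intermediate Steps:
I(j, A) = 4 + 5/j (I(j, A) = 5 - (4/4 - 5/j) = 5 - (4*(1/4) - 5/j) = 5 - (1 - 5/j) = 5 + (-1 + 5/j) = 4 + 5/j)
X(D) = 13 (X(D) = 9 - 1*(-4) = 9 + 4 = 13)
Y(p) = -44 (Y(p) = -4*(-2 + 13) = -4*11 = -44)
-31537 + (109 + (-5 + I(-4, -4))*Y(3)) = -31537 + (109 + (-5 + (4 + 5/(-4)))*(-44)) = -31537 + (109 + (-5 + (4 + 5*(-1/4)))*(-44)) = -31537 + (109 + (-5 + (4 - 5/4))*(-44)) = -31537 + (109 + (-5 + 11/4)*(-44)) = -31537 + (109 - 9/4*(-44)) = -31537 + (109 + 99) = -31537 + 208 = -31329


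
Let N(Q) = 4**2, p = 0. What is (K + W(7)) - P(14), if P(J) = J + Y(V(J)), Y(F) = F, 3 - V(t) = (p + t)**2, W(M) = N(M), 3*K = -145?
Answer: 440/3 ≈ 146.67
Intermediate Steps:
K = -145/3 (K = (1/3)*(-145) = -145/3 ≈ -48.333)
N(Q) = 16
W(M) = 16
V(t) = 3 - t**2 (V(t) = 3 - (0 + t)**2 = 3 - t**2)
P(J) = 3 + J - J**2 (P(J) = J + (3 - J**2) = 3 + J - J**2)
(K + W(7)) - P(14) = (-145/3 + 16) - (3 + 14 - 1*14**2) = -97/3 - (3 + 14 - 1*196) = -97/3 - (3 + 14 - 196) = -97/3 - 1*(-179) = -97/3 + 179 = 440/3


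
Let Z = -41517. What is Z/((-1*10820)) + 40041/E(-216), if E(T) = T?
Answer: -3928481/21640 ≈ -181.54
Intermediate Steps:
Z/((-1*10820)) + 40041/E(-216) = -41517/((-1*10820)) + 40041/(-216) = -41517/(-10820) + 40041*(-1/216) = -41517*(-1/10820) - 1483/8 = 41517/10820 - 1483/8 = -3928481/21640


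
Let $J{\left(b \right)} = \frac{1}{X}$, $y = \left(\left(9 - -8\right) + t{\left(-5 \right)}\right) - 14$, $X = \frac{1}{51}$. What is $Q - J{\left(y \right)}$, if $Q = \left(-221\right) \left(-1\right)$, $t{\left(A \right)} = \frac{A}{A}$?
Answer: $170$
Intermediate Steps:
$t{\left(A \right)} = 1$
$X = \frac{1}{51} \approx 0.019608$
$y = 4$ ($y = \left(\left(9 - -8\right) + 1\right) - 14 = \left(\left(9 + 8\right) + 1\right) - 14 = \left(17 + 1\right) - 14 = 18 - 14 = 4$)
$J{\left(b \right)} = 51$ ($J{\left(b \right)} = \frac{1}{\frac{1}{51}} = 51$)
$Q = 221$
$Q - J{\left(y \right)} = 221 - 51 = 170$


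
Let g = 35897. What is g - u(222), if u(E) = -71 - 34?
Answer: 36002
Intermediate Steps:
u(E) = -105
g - u(222) = 35897 - 1*(-105) = 35897 + 105 = 36002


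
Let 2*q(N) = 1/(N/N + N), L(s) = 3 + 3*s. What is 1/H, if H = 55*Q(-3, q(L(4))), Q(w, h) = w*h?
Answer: -32/165 ≈ -0.19394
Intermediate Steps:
q(N) = 1/(2*(1 + N)) (q(N) = 1/(2*(N/N + N)) = 1/(2*(1 + N)))
Q(w, h) = h*w
H = -165/32 (H = 55*((1/(2*(1 + (3 + 3*4))))*(-3)) = 55*((1/(2*(1 + (3 + 12))))*(-3)) = 55*((1/(2*(1 + 15)))*(-3)) = 55*(((1/2)/16)*(-3)) = 55*(((1/2)*(1/16))*(-3)) = 55*((1/32)*(-3)) = 55*(-3/32) = -165/32 ≈ -5.1563)
1/H = 1/(-165/32) = -32/165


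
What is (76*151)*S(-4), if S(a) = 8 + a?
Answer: 45904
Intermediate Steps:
(76*151)*S(-4) = (76*151)*(8 - 4) = 11476*4 = 45904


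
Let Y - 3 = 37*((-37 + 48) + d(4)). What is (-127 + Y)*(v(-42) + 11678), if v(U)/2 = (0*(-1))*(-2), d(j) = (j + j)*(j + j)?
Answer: 30958378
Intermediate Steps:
d(j) = 4*j² (d(j) = (2*j)*(2*j) = 4*j²)
v(U) = 0 (v(U) = 2*((0*(-1))*(-2)) = 2*(0*(-2)) = 2*0 = 0)
Y = 2778 (Y = 3 + 37*((-37 + 48) + 4*4²) = 3 + 37*(11 + 4*16) = 3 + 37*(11 + 64) = 3 + 37*75 = 3 + 2775 = 2778)
(-127 + Y)*(v(-42) + 11678) = (-127 + 2778)*(0 + 11678) = 2651*11678 = 30958378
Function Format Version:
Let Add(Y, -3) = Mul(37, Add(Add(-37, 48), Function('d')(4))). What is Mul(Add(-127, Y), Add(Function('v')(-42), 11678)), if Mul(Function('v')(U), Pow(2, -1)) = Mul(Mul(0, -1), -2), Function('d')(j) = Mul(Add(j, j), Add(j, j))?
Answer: 30958378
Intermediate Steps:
Function('d')(j) = Mul(4, Pow(j, 2)) (Function('d')(j) = Mul(Mul(2, j), Mul(2, j)) = Mul(4, Pow(j, 2)))
Function('v')(U) = 0 (Function('v')(U) = Mul(2, Mul(Mul(0, -1), -2)) = Mul(2, Mul(0, -2)) = Mul(2, 0) = 0)
Y = 2778 (Y = Add(3, Mul(37, Add(Add(-37, 48), Mul(4, Pow(4, 2))))) = Add(3, Mul(37, Add(11, Mul(4, 16)))) = Add(3, Mul(37, Add(11, 64))) = Add(3, Mul(37, 75)) = Add(3, 2775) = 2778)
Mul(Add(-127, Y), Add(Function('v')(-42), 11678)) = Mul(Add(-127, 2778), Add(0, 11678)) = Mul(2651, 11678) = 30958378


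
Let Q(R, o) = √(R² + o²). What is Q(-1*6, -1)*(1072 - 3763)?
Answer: -2691*√37 ≈ -16369.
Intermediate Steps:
Q(-1*6, -1)*(1072 - 3763) = √((-1*6)² + (-1)²)*(1072 - 3763) = √((-6)² + 1)*(-2691) = √(36 + 1)*(-2691) = √37*(-2691) = -2691*√37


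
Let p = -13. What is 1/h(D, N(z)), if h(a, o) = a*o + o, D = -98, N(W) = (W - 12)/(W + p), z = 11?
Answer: -2/97 ≈ -0.020619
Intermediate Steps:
N(W) = (-12 + W)/(-13 + W) (N(W) = (W - 12)/(W - 13) = (-12 + W)/(-13 + W))
h(a, o) = o + a*o
1/h(D, N(z)) = 1/(((-12 + 11)/(-13 + 11))*(1 - 98)) = 1/((-1/(-2))*(-97)) = 1/(-1/2*(-1)*(-97)) = 1/((1/2)*(-97)) = 1/(-97/2) = -2/97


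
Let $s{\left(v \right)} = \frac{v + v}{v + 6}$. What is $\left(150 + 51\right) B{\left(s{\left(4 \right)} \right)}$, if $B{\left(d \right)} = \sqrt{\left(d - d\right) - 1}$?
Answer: $201 i \approx 201.0 i$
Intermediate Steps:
$s{\left(v \right)} = \frac{2 v}{6 + v}$
$B{\left(d \right)} = i$ ($B{\left(d \right)} = \sqrt{0 - 1} = \sqrt{-1} = i$)
$\left(150 + 51\right) B{\left(s{\left(4 \right)} \right)} = \left(150 + 51\right) i = 201 i$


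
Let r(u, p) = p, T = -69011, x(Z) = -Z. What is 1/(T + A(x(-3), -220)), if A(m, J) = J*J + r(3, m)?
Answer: -1/20608 ≈ -4.8525e-5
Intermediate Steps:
A(m, J) = m + J² (A(m, J) = J*J + m = J² + m = m + J²)
1/(T + A(x(-3), -220)) = 1/(-69011 + (-1*(-3) + (-220)²)) = 1/(-69011 + (3 + 48400)) = 1/(-69011 + 48403) = 1/(-20608) = -1/20608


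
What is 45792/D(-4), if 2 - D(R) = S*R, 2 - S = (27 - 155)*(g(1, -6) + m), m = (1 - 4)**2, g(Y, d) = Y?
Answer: 848/95 ≈ 8.9263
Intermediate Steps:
m = 9 (m = (-3)**2 = 9)
S = 1282 (S = 2 - (27 - 155)*(1 + 9) = 2 - (-128)*10 = 2 - 1*(-1280) = 2 + 1280 = 1282)
D(R) = 2 - 1282*R
45792/D(-4) = 45792/(2 - 1282*(-4)) = 45792/(2 + 5128) = 45792/5130 = 45792*(1/5130) = 848/95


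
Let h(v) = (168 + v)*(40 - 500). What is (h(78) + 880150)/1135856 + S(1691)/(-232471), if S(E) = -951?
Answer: 89691565673/132026790088 ≈ 0.67934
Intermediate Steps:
h(v) = -77280 - 460*v (h(v) = (168 + v)*(-460) = -77280 - 460*v)
(h(78) + 880150)/1135856 + S(1691)/(-232471) = ((-77280 - 460*78) + 880150)/1135856 - 951/(-232471) = ((-77280 - 35880) + 880150)*(1/1135856) - 951*(-1/232471) = (-113160 + 880150)*(1/1135856) + 951/232471 = 766990*(1/1135856) + 951/232471 = 383495/567928 + 951/232471 = 89691565673/132026790088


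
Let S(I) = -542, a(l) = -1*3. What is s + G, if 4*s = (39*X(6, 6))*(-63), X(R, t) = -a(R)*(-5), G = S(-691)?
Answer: 34687/4 ≈ 8671.8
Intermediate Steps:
a(l) = -3
G = -542
X(R, t) = -15 (X(R, t) = -1*(-3)*(-5) = 3*(-5) = -15)
s = 36855/4 (s = ((39*(-15))*(-63))/4 = (-585*(-63))/4 = (1/4)*36855 = 36855/4 ≈ 9213.8)
s + G = 36855/4 - 542 = 34687/4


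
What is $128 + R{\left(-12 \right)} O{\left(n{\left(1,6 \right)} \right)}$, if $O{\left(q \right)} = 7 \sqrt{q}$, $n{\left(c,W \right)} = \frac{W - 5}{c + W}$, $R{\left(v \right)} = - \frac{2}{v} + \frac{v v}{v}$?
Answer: $128 - \frac{71 \sqrt{7}}{6} \approx 96.692$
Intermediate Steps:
$R{\left(v \right)} = v - \frac{2}{v}$ ($R{\left(v \right)} = - \frac{2}{v} + \frac{v^{2}}{v} = - \frac{2}{v} + v = v - \frac{2}{v}$)
$n{\left(c,W \right)} = \frac{-5 + W}{W + c}$
$128 + R{\left(-12 \right)} O{\left(n{\left(1,6 \right)} \right)} = 128 + \left(-12 - \frac{2}{-12}\right) 7 \sqrt{\frac{-5 + 6}{6 + 1}} = 128 + \left(-12 - - \frac{1}{6}\right) 7 \sqrt{\frac{1}{7} \cdot 1} = 128 + \left(-12 + \frac{1}{6}\right) 7 \sqrt{\frac{1}{7} \cdot 1} = 128 - \frac{71 \frac{7}{\sqrt{7}}}{6} = 128 - \frac{71 \cdot 7 \frac{\sqrt{7}}{7}}{6} = 128 - \frac{71 \sqrt{7}}{6}$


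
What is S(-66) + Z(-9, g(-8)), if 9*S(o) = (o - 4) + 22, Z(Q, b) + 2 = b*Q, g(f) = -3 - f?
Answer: -157/3 ≈ -52.333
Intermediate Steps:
Z(Q, b) = -2 + Q*b (Z(Q, b) = -2 + b*Q = -2 + Q*b)
S(o) = 2 + o/9 (S(o) = ((o - 4) + 22)/9 = ((-4 + o) + 22)/9 = (18 + o)/9 = 2 + o/9)
S(-66) + Z(-9, g(-8)) = (2 + (⅑)*(-66)) + (-2 - 9*(-3 - 1*(-8))) = (2 - 22/3) + (-2 - 9*(-3 + 8)) = -16/3 + (-2 - 9*5) = -16/3 + (-2 - 45) = -16/3 - 47 = -157/3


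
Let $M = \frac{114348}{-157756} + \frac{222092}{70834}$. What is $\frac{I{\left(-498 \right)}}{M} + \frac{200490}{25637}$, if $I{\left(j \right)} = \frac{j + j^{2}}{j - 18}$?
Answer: $- \frac{1419144555277857781}{7423671677198530} \approx -191.16$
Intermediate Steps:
$M = \frac{3367077415}{1396811063}$ ($M = 114348 \left(- \frac{1}{157756}\right) + 222092 \cdot \frac{1}{70834} = - \frac{28587}{39439} + \frac{111046}{35417} = \frac{3367077415}{1396811063} \approx 2.4105$)
$I{\left(j \right)} = \frac{j + j^{2}}{-18 + j}$
$\frac{I{\left(-498 \right)}}{M} + \frac{200490}{25637} = \frac{\left(-498\right) \frac{1}{-18 - 498} \left(1 - 498\right)}{\frac{3367077415}{1396811063}} + \frac{200490}{25637} = \left(-498\right) \frac{1}{-516} \left(-497\right) \frac{1396811063}{3367077415} + 200490 \cdot \frac{1}{25637} = \left(-498\right) \left(- \frac{1}{516}\right) \left(-497\right) \frac{1396811063}{3367077415} + \frac{200490}{25637} = \left(- \frac{41251}{86}\right) \frac{1396811063}{3367077415} + \frac{200490}{25637} = - \frac{57619853159813}{289568657690} + \frac{200490}{25637} = - \frac{1419144555277857781}{7423671677198530}$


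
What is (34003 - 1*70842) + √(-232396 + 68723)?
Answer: -36839 + I*√163673 ≈ -36839.0 + 404.57*I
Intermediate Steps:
(34003 - 1*70842) + √(-232396 + 68723) = (34003 - 70842) + √(-163673) = -36839 + I*√163673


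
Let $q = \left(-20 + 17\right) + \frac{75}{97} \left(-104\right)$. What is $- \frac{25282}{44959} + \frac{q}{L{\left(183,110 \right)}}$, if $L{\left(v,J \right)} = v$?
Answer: $- \frac{270848017}{266022403} \approx -1.0181$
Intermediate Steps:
$q = - \frac{8091}{97}$ ($q = -3 + 75 \cdot \frac{1}{97} \left(-104\right) = -3 + \frac{75}{97} \left(-104\right) = -3 - \frac{7800}{97} = - \frac{8091}{97} \approx -83.412$)
$- \frac{25282}{44959} + \frac{q}{L{\left(183,110 \right)}} = - \frac{25282}{44959} - \frac{8091}{97 \cdot 183} = \left(-25282\right) \frac{1}{44959} - \frac{2697}{5917} = - \frac{25282}{44959} - \frac{2697}{5917} = - \frac{270848017}{266022403}$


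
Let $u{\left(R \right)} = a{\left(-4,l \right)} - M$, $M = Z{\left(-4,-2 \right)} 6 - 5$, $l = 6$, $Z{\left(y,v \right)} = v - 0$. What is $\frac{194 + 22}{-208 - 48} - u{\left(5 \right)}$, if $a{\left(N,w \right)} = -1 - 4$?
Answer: $- \frac{411}{32} \approx -12.844$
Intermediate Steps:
$Z{\left(y,v \right)} = v$ ($Z{\left(y,v \right)} = v + 0 = v$)
$a{\left(N,w \right)} = -5$ ($a{\left(N,w \right)} = -1 - 4 = -5$)
$M = -17$ ($M = \left(-2\right) 6 - 5 = -12 - 5 = -17$)
$u{\left(R \right)} = 12$ ($u{\left(R \right)} = -5 - -17 = -5 + 17 = 12$)
$\frac{194 + 22}{-208 - 48} - u{\left(5 \right)} = \frac{194 + 22}{-208 - 48} - 12 = \frac{216}{-256} - 12 = 216 \left(- \frac{1}{256}\right) - 12 = - \frac{27}{32} - 12 = - \frac{411}{32}$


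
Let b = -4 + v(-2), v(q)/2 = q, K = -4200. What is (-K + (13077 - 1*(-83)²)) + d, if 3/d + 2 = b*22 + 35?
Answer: 1485481/143 ≈ 10388.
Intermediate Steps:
v(q) = 2*q
b = -8 (b = -4 + 2*(-2) = -4 - 4 = -8)
d = -3/143 (d = 3/(-2 + (-8*22 + 35)) = 3/(-2 + (-176 + 35)) = 3/(-2 - 141) = 3/(-143) = 3*(-1/143) = -3/143 ≈ -0.020979)
(-K + (13077 - 1*(-83)²)) + d = (-1*(-4200) + (13077 - 1*(-83)²)) - 3/143 = (4200 + (13077 - 1*6889)) - 3/143 = (4200 + (13077 - 6889)) - 3/143 = (4200 + 6188) - 3/143 = 10388 - 3/143 = 1485481/143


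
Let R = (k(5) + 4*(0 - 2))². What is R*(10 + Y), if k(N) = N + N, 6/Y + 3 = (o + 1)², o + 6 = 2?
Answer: 44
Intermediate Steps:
o = -4 (o = -6 + 2 = -4)
Y = 1 (Y = 6/(-3 + (-4 + 1)²) = 6/(-3 + (-3)²) = 6/(-3 + 9) = 6/6 = 6*(⅙) = 1)
k(N) = 2*N
R = 4 (R = (2*5 + 4*(0 - 2))² = (10 + 4*(-2))² = (10 - 8)² = 2² = 4)
R*(10 + Y) = 4*(10 + 1) = 4*11 = 44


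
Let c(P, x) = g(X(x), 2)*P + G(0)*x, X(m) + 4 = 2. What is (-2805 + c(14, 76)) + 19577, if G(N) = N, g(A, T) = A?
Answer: 16744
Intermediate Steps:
X(m) = -2 (X(m) = -4 + 2 = -2)
c(P, x) = -2*P (c(P, x) = -2*P + 0*x = -2*P + 0 = -2*P)
(-2805 + c(14, 76)) + 19577 = (-2805 - 2*14) + 19577 = (-2805 - 28) + 19577 = -2833 + 19577 = 16744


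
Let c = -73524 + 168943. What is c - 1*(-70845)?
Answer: 166264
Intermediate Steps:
c = 95419
c - 1*(-70845) = 95419 - 1*(-70845) = 95419 + 70845 = 166264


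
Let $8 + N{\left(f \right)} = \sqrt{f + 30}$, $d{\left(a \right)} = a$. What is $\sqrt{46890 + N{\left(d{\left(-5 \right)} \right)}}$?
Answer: $\sqrt{46887} \approx 216.53$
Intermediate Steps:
$N{\left(f \right)} = -8 + \sqrt{30 + f}$ ($N{\left(f \right)} = -8 + \sqrt{f + 30} = -8 + \sqrt{30 + f}$)
$\sqrt{46890 + N{\left(d{\left(-5 \right)} \right)}} = \sqrt{46890 - \left(8 - \sqrt{30 - 5}\right)} = \sqrt{46890 - \left(8 - \sqrt{25}\right)} = \sqrt{46890 + \left(-8 + 5\right)} = \sqrt{46890 - 3} = \sqrt{46887}$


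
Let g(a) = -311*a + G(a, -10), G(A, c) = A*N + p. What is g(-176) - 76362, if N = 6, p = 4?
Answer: -22678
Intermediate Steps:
G(A, c) = 4 + 6*A (G(A, c) = A*6 + 4 = 6*A + 4 = 4 + 6*A)
g(a) = 4 - 305*a (g(a) = -311*a + (4 + 6*a) = 4 - 305*a)
g(-176) - 76362 = (4 - 305*(-176)) - 76362 = (4 + 53680) - 76362 = 53684 - 76362 = -22678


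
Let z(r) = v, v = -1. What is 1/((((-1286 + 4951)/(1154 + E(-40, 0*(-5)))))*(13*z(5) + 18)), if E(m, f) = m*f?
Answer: 1154/18325 ≈ 0.062974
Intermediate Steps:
E(m, f) = f*m
z(r) = -1
1/((((-1286 + 4951)/(1154 + E(-40, 0*(-5)))))*(13*z(5) + 18)) = 1/((((-1286 + 4951)/(1154 + (0*(-5))*(-40))))*(13*(-1) + 18)) = 1/(((3665/(1154 + 0*(-40))))*(-13 + 18)) = 1/((3665/(1154 + 0))*5) = (⅕)/(3665/1154) = (1154/3665)*(⅕) = 1154/18325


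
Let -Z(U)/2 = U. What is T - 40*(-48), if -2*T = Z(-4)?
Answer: 1916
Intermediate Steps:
Z(U) = -2*U
T = -4 (T = -(-1)*(-4) = -½*8 = -4)
T - 40*(-48) = -4 - 40*(-48) = -4 + 1920 = 1916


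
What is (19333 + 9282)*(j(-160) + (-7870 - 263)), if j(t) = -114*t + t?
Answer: 284633405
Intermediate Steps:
j(t) = -113*t
(19333 + 9282)*(j(-160) + (-7870 - 263)) = (19333 + 9282)*(-113*(-160) + (-7870 - 263)) = 28615*(18080 - 8133) = 28615*9947 = 284633405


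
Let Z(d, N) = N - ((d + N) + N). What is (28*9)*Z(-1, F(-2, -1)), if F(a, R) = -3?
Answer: 1008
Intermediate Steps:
Z(d, N) = -N - d (Z(d, N) = N - ((N + d) + N) = N - (d + 2*N) = N + (-d - 2*N) = -N - d)
(28*9)*Z(-1, F(-2, -1)) = (28*9)*(-1*(-3) - 1*(-1)) = 252*(3 + 1) = 252*4 = 1008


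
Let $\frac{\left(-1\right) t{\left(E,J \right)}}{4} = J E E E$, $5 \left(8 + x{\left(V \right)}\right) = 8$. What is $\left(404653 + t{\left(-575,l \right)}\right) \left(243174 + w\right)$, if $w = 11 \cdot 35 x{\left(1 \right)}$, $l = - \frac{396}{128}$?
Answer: $- \frac{2264791152889855}{4} \approx -5.662 \cdot 10^{14}$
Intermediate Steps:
$l = - \frac{99}{32}$ ($l = \left(-396\right) \frac{1}{128} = - \frac{99}{32} \approx -3.0938$)
$x{\left(V \right)} = - \frac{32}{5}$ ($x{\left(V \right)} = -8 + \frac{1}{5} \cdot 8 = -8 + \frac{8}{5} = - \frac{32}{5}$)
$w = -2464$ ($w = 11 \cdot 35 \left(- \frac{32}{5}\right) = 385 \left(- \frac{32}{5}\right) = -2464$)
$t{\left(E,J \right)} = - 4 J E^{3}$ ($t{\left(E,J \right)} = - 4 J E E E = - 4 E J E E = - 4 J E^{2} E = - 4 J E^{3}$)
$\left(404653 + t{\left(-575,l \right)}\right) \left(243174 + w\right) = \left(404653 - - \frac{99 \left(-575\right)^{3}}{8}\right) \left(243174 - 2464\right) = \left(404653 - \left(- \frac{99}{8}\right) \left(-190109375\right)\right) 240710 = \left(404653 - \frac{18820828125}{8}\right) 240710 = \left(- \frac{18817590901}{8}\right) 240710 = - \frac{2264791152889855}{4}$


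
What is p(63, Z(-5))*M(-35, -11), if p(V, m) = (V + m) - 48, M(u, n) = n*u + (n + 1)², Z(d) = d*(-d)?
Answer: -4850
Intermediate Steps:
Z(d) = -d²
M(u, n) = (1 + n)² + n*u (M(u, n) = n*u + (1 + n)² = (1 + n)² + n*u)
p(V, m) = -48 + V + m
p(63, Z(-5))*M(-35, -11) = (-48 + 63 - 1*(-5)²)*((1 - 11)² - 11*(-35)) = (-48 + 63 - 1*25)*((-10)² + 385) = (-48 + 63 - 25)*(100 + 385) = -10*485 = -4850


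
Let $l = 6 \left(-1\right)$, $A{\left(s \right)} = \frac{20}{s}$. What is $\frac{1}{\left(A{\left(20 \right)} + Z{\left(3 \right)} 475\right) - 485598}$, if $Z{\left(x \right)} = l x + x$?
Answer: $- \frac{1}{492722} \approx -2.0295 \cdot 10^{-6}$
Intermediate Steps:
$l = -6$
$Z{\left(x \right)} = - 5 x$ ($Z{\left(x \right)} = - 6 x + x = - 5 x$)
$\frac{1}{\left(A{\left(20 \right)} + Z{\left(3 \right)} 475\right) - 485598} = \frac{1}{\left(\frac{20}{20} + \left(-5\right) 3 \cdot 475\right) - 485598} = \frac{1}{\left(20 \cdot \frac{1}{20} - 7125\right) - 485598} = \frac{1}{\left(1 - 7125\right) - 485598} = \frac{1}{-7124 - 485598} = \frac{1}{-492722} = - \frac{1}{492722}$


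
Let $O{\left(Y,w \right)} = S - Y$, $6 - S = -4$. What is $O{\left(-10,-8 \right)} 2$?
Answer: $40$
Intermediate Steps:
$S = 10$ ($S = 6 - -4 = 6 + 4 = 10$)
$O{\left(Y,w \right)} = 10 - Y$
$O{\left(-10,-8 \right)} 2 = \left(10 - -10\right) 2 = \left(10 + 10\right) 2 = 20 \cdot 2 = 40$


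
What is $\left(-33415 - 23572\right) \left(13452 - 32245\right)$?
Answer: $1070956691$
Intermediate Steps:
$\left(-33415 - 23572\right) \left(13452 - 32245\right) = \left(-56987\right) \left(-18793\right) = 1070956691$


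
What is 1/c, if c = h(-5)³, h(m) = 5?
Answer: 1/125 ≈ 0.0080000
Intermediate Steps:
c = 125 (c = 5³ = 125)
1/c = 1/125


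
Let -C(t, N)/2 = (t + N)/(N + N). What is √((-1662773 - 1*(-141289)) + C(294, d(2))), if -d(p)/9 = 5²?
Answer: I*√342333831/15 ≈ 1233.5*I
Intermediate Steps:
d(p) = -225 (d(p) = -9*5² = -9*25 = -225)
C(t, N) = -(N + t)/N (C(t, N) = -2*(t + N)/(N + N) = -2*(N + t)/(2*N) = -2*(N + t)*1/(2*N) = -(N + t)/N)
√((-1662773 - 1*(-141289)) + C(294, d(2))) = √((-1662773 - 1*(-141289)) + (-1*(-225) - 1*294)/(-225)) = √((-1662773 + 141289) - (225 - 294)/225) = √(-1521484 - 1/225*(-69)) = √(-1521484 + 23/75) = √(-114111277/75) = I*√342333831/15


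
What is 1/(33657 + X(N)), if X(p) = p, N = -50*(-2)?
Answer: 1/33757 ≈ 2.9623e-5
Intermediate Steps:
N = 100
1/(33657 + X(N)) = 1/(33657 + 100) = 1/33757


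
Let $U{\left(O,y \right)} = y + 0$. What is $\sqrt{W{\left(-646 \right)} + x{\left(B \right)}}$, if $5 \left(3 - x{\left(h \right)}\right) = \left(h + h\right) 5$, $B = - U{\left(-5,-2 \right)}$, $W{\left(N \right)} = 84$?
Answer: $\sqrt{83} \approx 9.1104$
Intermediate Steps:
$U{\left(O,y \right)} = y$
$B = 2$ ($B = \left(-1\right) \left(-2\right) = 2$)
$x{\left(h \right)} = 3 - 2 h$ ($x{\left(h \right)} = 3 - \frac{\left(h + h\right) 5}{5} = 3 - \frac{2 h 5}{5} = 3 - \frac{10 h}{5} = 3 - 2 h$)
$\sqrt{W{\left(-646 \right)} + x{\left(B \right)}} = \sqrt{84 + \left(3 - 4\right)} = \sqrt{84 - 1} = \sqrt{83}$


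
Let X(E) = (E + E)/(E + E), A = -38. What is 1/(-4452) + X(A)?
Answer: 4451/4452 ≈ 0.99977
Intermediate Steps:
X(E) = 1 (X(E) = (2*E)/((2*E)) = (2*E)*(1/(2*E)) = 1)
1/(-4452) + X(A) = 1/(-4452) + 1 = -1/4452 + 1 = 4451/4452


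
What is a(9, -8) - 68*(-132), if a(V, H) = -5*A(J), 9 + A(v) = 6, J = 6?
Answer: 8991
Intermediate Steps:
A(v) = -3 (A(v) = -9 + 6 = -3)
a(V, H) = 15 (a(V, H) = -5*(-3) = 15)
a(9, -8) - 68*(-132) = 15 - 68*(-132) = 15 + 8976 = 8991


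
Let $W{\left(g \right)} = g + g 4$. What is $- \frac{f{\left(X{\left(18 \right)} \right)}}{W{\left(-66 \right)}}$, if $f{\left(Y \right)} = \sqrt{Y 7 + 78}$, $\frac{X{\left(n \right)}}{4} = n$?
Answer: $\frac{\sqrt{582}}{330} \approx 0.073105$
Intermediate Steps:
$X{\left(n \right)} = 4 n$
$f{\left(Y \right)} = \sqrt{78 + 7 Y}$ ($f{\left(Y \right)} = \sqrt{7 Y + 78} = \sqrt{78 + 7 Y}$)
$W{\left(g \right)} = 5 g$ ($W{\left(g \right)} = g + 4 g = 5 g$)
$- \frac{f{\left(X{\left(18 \right)} \right)}}{W{\left(-66 \right)}} = - \frac{\sqrt{78 + 7 \cdot 4 \cdot 18}}{5 \left(-66\right)} = - \frac{\sqrt{78 + 7 \cdot 72}}{-330} = - \frac{\sqrt{78 + 504} \left(-1\right)}{330} = - \frac{\sqrt{582} \left(-1\right)}{330} = - \frac{\left(-1\right) \sqrt{582}}{330} = \frac{\sqrt{582}}{330}$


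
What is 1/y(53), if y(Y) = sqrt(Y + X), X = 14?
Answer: sqrt(67)/67 ≈ 0.12217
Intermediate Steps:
y(Y) = sqrt(14 + Y) (y(Y) = sqrt(Y + 14) = sqrt(14 + Y))
1/y(53) = 1/(sqrt(14 + 53)) = 1/(sqrt(67)) = sqrt(67)/67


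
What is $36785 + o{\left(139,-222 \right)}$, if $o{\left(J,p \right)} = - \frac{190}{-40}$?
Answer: $\frac{147159}{4} \approx 36790.0$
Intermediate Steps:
$o{\left(J,p \right)} = \frac{19}{4}$ ($o{\left(J,p \right)} = \left(-190\right) \left(- \frac{1}{40}\right) = \frac{19}{4}$)
$36785 + o{\left(139,-222 \right)} = 36785 + \frac{19}{4} = \frac{147159}{4}$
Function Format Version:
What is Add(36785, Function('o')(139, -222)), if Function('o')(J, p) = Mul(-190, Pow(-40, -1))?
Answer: Rational(147159, 4) ≈ 36790.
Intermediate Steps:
Function('o')(J, p) = Rational(19, 4) (Function('o')(J, p) = Mul(-190, Rational(-1, 40)) = Rational(19, 4))
Add(36785, Function('o')(139, -222)) = Add(36785, Rational(19, 4)) = Rational(147159, 4)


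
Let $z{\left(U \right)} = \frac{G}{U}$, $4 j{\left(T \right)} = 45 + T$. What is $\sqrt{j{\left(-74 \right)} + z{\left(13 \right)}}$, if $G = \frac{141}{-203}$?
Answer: $\frac{i \sqrt{203453705}}{5278} \approx 2.7025 i$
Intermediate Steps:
$j{\left(T \right)} = \frac{45}{4} + \frac{T}{4}$ ($j{\left(T \right)} = \frac{45 + T}{4} = \frac{45}{4} + \frac{T}{4}$)
$G = - \frac{141}{203}$ ($G = 141 \left(- \frac{1}{203}\right) = - \frac{141}{203} \approx -0.69458$)
$z{\left(U \right)} = - \frac{141}{203 U}$
$\sqrt{j{\left(-74 \right)} + z{\left(13 \right)}} = \sqrt{\left(\frac{45}{4} + \frac{1}{4} \left(-74\right)\right) - \frac{141}{203 \cdot 13}} = \sqrt{\left(\frac{45}{4} - \frac{37}{2}\right) - \frac{141}{2639}} = \sqrt{- \frac{29}{4} - \frac{141}{2639}} = \sqrt{- \frac{77095}{10556}} = \frac{i \sqrt{203453705}}{5278}$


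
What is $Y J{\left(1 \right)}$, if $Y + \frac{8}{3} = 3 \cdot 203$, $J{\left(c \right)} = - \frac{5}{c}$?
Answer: $- \frac{9095}{3} \approx -3031.7$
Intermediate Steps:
$Y = \frac{1819}{3}$ ($Y = - \frac{8}{3} + 3 \cdot 203 = - \frac{8}{3} + 609 = \frac{1819}{3} \approx 606.33$)
$Y J{\left(1 \right)} = \frac{1819 \left(- \frac{5}{1}\right)}{3} = \frac{1819 \left(\left(-5\right) 1\right)}{3} = \frac{1819}{3} \left(-5\right) = - \frac{9095}{3}$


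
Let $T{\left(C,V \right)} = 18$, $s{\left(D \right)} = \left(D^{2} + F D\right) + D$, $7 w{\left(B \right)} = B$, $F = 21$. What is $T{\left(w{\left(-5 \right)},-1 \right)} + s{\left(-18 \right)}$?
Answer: $-54$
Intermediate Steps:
$w{\left(B \right)} = \frac{B}{7}$
$s{\left(D \right)} = D^{2} + 22 D$ ($s{\left(D \right)} = \left(D^{2} + 21 D\right) + D = D^{2} + 22 D$)
$T{\left(w{\left(-5 \right)},-1 \right)} + s{\left(-18 \right)} = 18 - 18 \left(22 - 18\right) = 18 - 72 = -54$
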